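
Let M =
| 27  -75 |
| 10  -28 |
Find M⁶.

[[-3261, 9975], [-1330, 4054]]

tr M = -1 and det M = -6, so the characteristic polynomial is λ² − (-1)λ + (-6) with roots -3 and 2.
Eigenvectors give P = [[-5, -3], [-2, -1]] with P⁻¹ = [[1, -3], [-2, 5]], and M = P·diag(-3, 2)·P⁻¹.
Then M⁶ = P·diag(729, 64)·P⁻¹ = [[-3645, -192], [-1458, -64]] · [[1, -3], [-2, 5]] = [[-3261, 9975], [-1330, 4054]].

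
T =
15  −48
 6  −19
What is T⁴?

[[−639, 1920], [−240, 721]]

tr T = −4 and det T = 3, so the characteristic polynomial is λ² − (−4)λ + (3) with roots −3 and −1.
Eigenvectors give P = [[8, 3], [3, 1]] with P⁻¹ = [[−1, 3], [3, −8]], and T = P·diag(−3, −1)·P⁻¹.
Then T⁴ = P·diag(81, 1)·P⁻¹ = [[648, 3], [243, 1]] · [[−1, 3], [3, −8]] = [[−639, 1920], [−240, 721]].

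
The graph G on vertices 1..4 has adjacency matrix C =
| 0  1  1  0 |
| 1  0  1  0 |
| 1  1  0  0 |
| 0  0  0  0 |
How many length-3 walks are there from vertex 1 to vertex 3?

3

The number of length-3 walks from vertex 1 to vertex 3 is entry (1,3) of C^3, where C is the adjacency matrix.
C^2 = [[2, 1, 1, 0], [1, 2, 1, 0], [1, 1, 2, 0], [0, 0, 0, 0]]
C^3 = [[2, 3, 3, 0], [3, 2, 3, 0], [3, 3, 2, 0], [0, 0, 0, 0]]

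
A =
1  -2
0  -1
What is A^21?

A² = I (check: tr A = 0 and det A = -1), so A^21 = A since 21 is odd.

[[1, -2], [0, -1]]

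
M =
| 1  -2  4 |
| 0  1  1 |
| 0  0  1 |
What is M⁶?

M = I + N where N = [[0, -2, 4], [0, 0, 1], [0, 0, 0]] is strictly upper-triangular, so N³ = 0.
(I + N)⁶ = I + 6·N + 15·N² = [[1, -12, -6], [0, 1, 6], [0, 0, 1]].

[[1, -12, -6], [0, 1, 6], [0, 0, 1]]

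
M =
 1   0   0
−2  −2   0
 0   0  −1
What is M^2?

[[1, 0, 0], [2, 4, 0], [0, 0, 1]]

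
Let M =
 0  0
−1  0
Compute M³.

M is strictly triangular, hence nilpotent: M² = 0, so M³ = 0.

[[0, 0], [0, 0]]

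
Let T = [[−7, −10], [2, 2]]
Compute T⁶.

tr T = −5 and det T = 6, so the characteristic polynomial is λ² − (−5)λ + (6) with roots −3 and −2.
Eigenvectors give P = [[5, 2], [−2, −1]] with P⁻¹ = [[1, 2], [−2, −5]], and T = P·diag(−3, −2)·P⁻¹.
Then T⁶ = P·diag(729, 64)·P⁻¹ = [[3645, 128], [−1458, −64]] · [[1, 2], [−2, −5]] = [[3389, 6650], [−1330, −2596]].

[[3389, 6650], [−1330, −2596]]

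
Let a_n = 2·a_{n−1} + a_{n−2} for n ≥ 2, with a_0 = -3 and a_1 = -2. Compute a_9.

-3194

With companion matrix B = [[2, 1], [1, 0]], [a_n, a_{n−1}]ᵀ = B·[a_{n−1}, a_{n−2}]ᵀ, so [a_9, a_8]ᵀ = B^8·[a_1, a_0]ᵀ.
B^8 = [[985, 408], [408, 169]], giving [a_9, a_8]ᵀ = [[-3194], [-1323]].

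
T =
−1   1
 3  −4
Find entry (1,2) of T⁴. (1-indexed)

−115

T² = [[4, −5], [−15, 19]]
T³ = [[−19, 24], [72, −91]]
T⁴ = [[91, −115], [−345, 436]]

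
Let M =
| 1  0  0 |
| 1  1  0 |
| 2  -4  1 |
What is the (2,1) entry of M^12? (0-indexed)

M = I + N where N = [[0, 0, 0], [1, 0, 0], [2, -4, 0]] is strictly lower-triangular, so N^3 = 0.
(I + N)^12 = I + 12·N + 66·N^2 = [[1, 0, 0], [12, 1, 0], [-240, -48, 1]].

-48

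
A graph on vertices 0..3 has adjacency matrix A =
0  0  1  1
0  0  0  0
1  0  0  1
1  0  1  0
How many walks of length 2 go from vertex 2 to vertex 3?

1

The number of length-2 walks from vertex 2 to vertex 3 is entry (2,3) of A^2, where A is the adjacency matrix.
A^2 = [[2, 0, 1, 1], [0, 0, 0, 0], [1, 0, 2, 1], [1, 0, 1, 2]]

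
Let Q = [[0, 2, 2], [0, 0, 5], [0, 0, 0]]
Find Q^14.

Q is strictly triangular, hence nilpotent: Q^3 = 0, so Q^14 = 0.

[[0, 0, 0], [0, 0, 0], [0, 0, 0]]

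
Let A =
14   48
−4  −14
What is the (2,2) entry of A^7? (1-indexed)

tr A = 0 and det A = −4, so the characteristic polynomial is λ² − (0)λ + (−4) with roots −2 and 2.
Eigenvectors give P = [[−3, −4], [1, 1]] with P⁻¹ = [[1, 4], [−1, −3]], and A = P·diag(−2, 2)·P⁻¹.
Then A^7 = P·diag(−128, 128)·P⁻¹ = [[384, −512], [−128, 128]] · [[1, 4], [−1, −3]] = [[896, 3072], [−256, −896]].

−896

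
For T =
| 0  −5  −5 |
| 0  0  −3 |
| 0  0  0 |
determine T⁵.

[[0, 0, 0], [0, 0, 0], [0, 0, 0]]

T is strictly triangular, hence nilpotent: T³ = 0, so T⁵ = 0.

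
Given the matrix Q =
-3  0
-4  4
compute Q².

[[9, 0], [-4, 16]]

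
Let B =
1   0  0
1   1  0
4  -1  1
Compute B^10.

B = I + N where N = [[0, 0, 0], [1, 0, 0], [4, -1, 0]] is strictly lower-triangular, so N^3 = 0.
(I + N)^10 = I + 10·N + 45·N^2 = [[1, 0, 0], [10, 1, 0], [-5, -10, 1]].

[[1, 0, 0], [10, 1, 0], [-5, -10, 1]]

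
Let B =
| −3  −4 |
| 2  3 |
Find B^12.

[[1, 0], [0, 1]]

B² = I (check: tr B = 0 and det B = −1), so B^12 = I since 12 is even.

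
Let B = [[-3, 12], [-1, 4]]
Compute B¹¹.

B² = B (a projection; rank 1, trace 1), so B¹¹ = B.

[[-3, 12], [-1, 4]]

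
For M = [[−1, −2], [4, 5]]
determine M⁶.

[[−727, −728], [1456, 1457]]

tr M = 4 and det M = 3, so the characteristic polynomial is λ² − (4)λ + (3) with roots 1 and 3.
Eigenvectors give P = [[−1, −1], [1, 2]] with P⁻¹ = [[−2, −1], [1, 1]], and M = P·diag(1, 3)·P⁻¹.
Then M⁶ = P·diag(1, 729)·P⁻¹ = [[−1, −729], [1, 1458]] · [[−2, −1], [1, 1]] = [[−727, −728], [1456, 1457]].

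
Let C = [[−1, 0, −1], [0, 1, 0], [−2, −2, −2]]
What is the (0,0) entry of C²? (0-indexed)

3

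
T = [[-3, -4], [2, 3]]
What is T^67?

T² = I (check: tr T = 0 and det T = -1), so T^67 = T since 67 is odd.

[[-3, -4], [2, 3]]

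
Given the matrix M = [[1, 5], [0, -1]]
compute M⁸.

M² = I (check: tr M = 0 and det M = -1), so M⁸ = I since 8 is even.

[[1, 0], [0, 1]]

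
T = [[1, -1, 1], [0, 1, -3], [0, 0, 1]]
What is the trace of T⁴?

3

T = I + N where N = [[0, -1, 1], [0, 0, -3], [0, 0, 0]] is strictly upper-triangular, so N³ = 0.
(I + N)⁴ = I + 4·N + 6·N² = [[1, -4, 22], [0, 1, -12], [0, 0, 1]].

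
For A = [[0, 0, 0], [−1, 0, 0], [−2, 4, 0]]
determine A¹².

A is strictly triangular, hence nilpotent: A³ = 0, so A¹² = 0.

[[0, 0, 0], [0, 0, 0], [0, 0, 0]]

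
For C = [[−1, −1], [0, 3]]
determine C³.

[[−1, −7], [0, 27]]

C² = [[1, −2], [0, 9]]
C³ = [[−1, −7], [0, 27]]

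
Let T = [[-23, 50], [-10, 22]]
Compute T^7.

[[-11447, 23150], [-4630, 9388]]

tr T = -1 and det T = -6, so the characteristic polynomial is λ² − (-1)λ + (-6) with roots -3 and 2.
Eigenvectors give P = [[-5, 2], [-2, 1]] with P⁻¹ = [[-1, 2], [-2, 5]], and T = P·diag(-3, 2)·P⁻¹.
Then T^7 = P·diag(-2187, 128)·P⁻¹ = [[10935, 256], [4374, 128]] · [[-1, 2], [-2, 5]] = [[-11447, 23150], [-4630, 9388]].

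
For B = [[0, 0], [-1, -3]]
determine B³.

B² = [[0, 0], [3, 9]]
B³ = [[0, 0], [-9, -27]]

[[0, 0], [-9, -27]]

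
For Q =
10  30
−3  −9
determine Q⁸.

Q² = Q (a projection; rank 1, trace 1), so Q⁸ = Q.

[[10, 30], [−3, −9]]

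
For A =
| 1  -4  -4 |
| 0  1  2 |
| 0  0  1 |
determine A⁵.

[[1, -20, -100], [0, 1, 10], [0, 0, 1]]

A = I + N where N = [[0, -4, -4], [0, 0, 2], [0, 0, 0]] is strictly upper-triangular, so N³ = 0.
(I + N)⁵ = I + 5·N + 10·N² = [[1, -20, -100], [0, 1, 10], [0, 0, 1]].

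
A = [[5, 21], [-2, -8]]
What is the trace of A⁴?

tr A = -3 and det A = 2, so the characteristic polynomial is λ² − (-3)λ + (2) with roots -2 and -1.
Eigenvectors give P = [[-3, 7], [1, -2]] with P⁻¹ = [[2, 7], [1, 3]], and A = P·diag(-2, -1)·P⁻¹.
Then A⁴ = P·diag(16, 1)·P⁻¹ = [[-48, 7], [16, -2]] · [[2, 7], [1, 3]] = [[-89, -315], [30, 106]].

17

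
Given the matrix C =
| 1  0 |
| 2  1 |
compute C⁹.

[[1, 0], [18, 1]]

C = I + N where N = [[0, 0], [2, 0]] is strictly lower-triangular, so N² = 0.
(I + N)⁹ = I + 9·N = [[1, 0], [18, 1]].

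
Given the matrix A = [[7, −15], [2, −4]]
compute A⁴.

tr A = 3 and det A = 2, so the characteristic polynomial is λ² − (3)λ + (2) with roots 2 and 1.
Eigenvectors give P = [[3, −5], [1, −2]] with P⁻¹ = [[2, −5], [1, −3]], and A = P·diag(2, 1)·P⁻¹.
Then A⁴ = P·diag(16, 1)·P⁻¹ = [[48, −5], [16, −2]] · [[2, −5], [1, −3]] = [[91, −225], [30, −74]].

[[91, −225], [30, −74]]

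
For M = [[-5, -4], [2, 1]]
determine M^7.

[[-4373, -4372], [2186, 2185]]

tr M = -4 and det M = 3, so the characteristic polynomial is λ² − (-4)λ + (3) with roots -3 and -1.
Eigenvectors give P = [[-2, -1], [1, 1]] with P⁻¹ = [[-1, -1], [1, 2]], and M = P·diag(-3, -1)·P⁻¹.
Then M^7 = P·diag(-2187, -1)·P⁻¹ = [[4374, 1], [-2187, -1]] · [[-1, -1], [1, 2]] = [[-4373, -4372], [2186, 2185]].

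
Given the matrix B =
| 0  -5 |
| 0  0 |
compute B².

[[0, 0], [0, 0]]

B is strictly triangular, hence nilpotent: B² = 0, so B² = 0.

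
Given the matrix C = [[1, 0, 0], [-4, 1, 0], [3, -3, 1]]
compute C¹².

[[1, 0, 0], [-48, 1, 0], [828, -36, 1]]

C = I + N where N = [[0, 0, 0], [-4, 0, 0], [3, -3, 0]] is strictly lower-triangular, so N³ = 0.
(I + N)¹² = I + 12·N + 66·N² = [[1, 0, 0], [-48, 1, 0], [828, -36, 1]].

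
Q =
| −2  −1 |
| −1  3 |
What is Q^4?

Q^2 = [[5, −1], [−1, 10]]
Q^3 = [[−9, −8], [−8, 31]]
Q^4 = [[26, −15], [−15, 101]]

[[26, −15], [−15, 101]]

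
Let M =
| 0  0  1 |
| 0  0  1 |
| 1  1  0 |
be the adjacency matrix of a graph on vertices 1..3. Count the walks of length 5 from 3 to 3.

The number of length-5 walks from vertex 3 to vertex 3 is entry (3,3) of M^5, where M is the adjacency matrix.
M^2 = [[1, 1, 0], [1, 1, 0], [0, 0, 2]]
M^3 = [[0, 0, 2], [0, 0, 2], [2, 2, 0]]
M^4 = [[2, 2, 0], [2, 2, 0], [0, 0, 4]]
M^5 = [[0, 0, 4], [0, 0, 4], [4, 4, 0]]

0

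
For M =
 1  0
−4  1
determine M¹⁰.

[[1, 0], [−40, 1]]

M = I + N where N = [[0, 0], [−4, 0]] is strictly lower-triangular, so N² = 0.
(I + N)¹⁰ = I + 10·N = [[1, 0], [−40, 1]].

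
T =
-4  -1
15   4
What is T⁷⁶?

T² = I (check: tr T = 0 and det T = -1), so T⁷⁶ = I since 76 is even.

[[1, 0], [0, 1]]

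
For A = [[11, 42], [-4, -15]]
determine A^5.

[[1451, 5082], [-484, -1695]]

tr A = -4 and det A = 3, so the characteristic polynomial is λ² − (-4)λ + (3) with roots -1 and -3.
Eigenvectors give P = [[7, -3], [-2, 1]] with P⁻¹ = [[1, 3], [2, 7]], and A = P·diag(-1, -3)·P⁻¹.
Then A^5 = P·diag(-1, -243)·P⁻¹ = [[-7, 729], [2, -243]] · [[1, 3], [2, 7]] = [[1451, 5082], [-484, -1695]].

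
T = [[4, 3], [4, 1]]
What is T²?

[[28, 15], [20, 13]]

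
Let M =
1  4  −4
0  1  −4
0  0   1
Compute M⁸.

M = I + N where N = [[0, 4, −4], [0, 0, −4], [0, 0, 0]] is strictly upper-triangular, so N³ = 0.
(I + N)⁸ = I + 8·N + 28·N² = [[1, 32, −480], [0, 1, −32], [0, 0, 1]].

[[1, 32, −480], [0, 1, −32], [0, 0, 1]]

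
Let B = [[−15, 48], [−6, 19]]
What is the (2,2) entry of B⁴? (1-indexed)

tr B = 4 and det B = 3, so the characteristic polynomial is λ² − (4)λ + (3) with roots 3 and 1.
Eigenvectors give P = [[−8, 3], [−3, 1]] with P⁻¹ = [[1, −3], [3, −8]], and B = P·diag(3, 1)·P⁻¹.
Then B⁴ = P·diag(81, 1)·P⁻¹ = [[−648, 3], [−243, 1]] · [[1, −3], [3, −8]] = [[−639, 1920], [−240, 721]].

721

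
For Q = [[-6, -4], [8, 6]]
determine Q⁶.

[[64, 0], [0, 64]]

tr Q = 0 and det Q = -4, so the characteristic polynomial is λ² − (0)λ + (-4) with roots 2 and -2.
Eigenvectors give P = [[-1, -1], [2, 1]] with P⁻¹ = [[1, 1], [-2, -1]], and Q = P·diag(2, -2)·P⁻¹.
Then Q⁶ = P·diag(64, 64)·P⁻¹ = [[-64, -64], [128, 64]] · [[1, 1], [-2, -1]] = [[64, 0], [0, 64]].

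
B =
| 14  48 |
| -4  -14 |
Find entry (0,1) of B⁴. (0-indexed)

tr B = 0 and det B = -4, so the characteristic polynomial is λ² − (0)λ + (-4) with roots 2 and -2.
Eigenvectors give P = [[-4, -3], [1, 1]] with P⁻¹ = [[-1, -3], [1, 4]], and B = P·diag(2, -2)·P⁻¹.
Then B⁴ = P·diag(16, 16)·P⁻¹ = [[-64, -48], [16, 16]] · [[-1, -3], [1, 4]] = [[16, 0], [0, 16]].

0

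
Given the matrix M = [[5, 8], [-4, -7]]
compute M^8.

[[-6559, -13120], [6560, 13121]]

tr M = -2 and det M = -3, so the characteristic polynomial is λ² − (-2)λ + (-3) with roots -3 and 1.
Eigenvectors give P = [[-1, 2], [1, -1]] with P⁻¹ = [[1, 2], [1, 1]], and M = P·diag(-3, 1)·P⁻¹.
Then M^8 = P·diag(6561, 1)·P⁻¹ = [[-6561, 2], [6561, -1]] · [[1, 2], [1, 1]] = [[-6559, -13120], [6560, 13121]].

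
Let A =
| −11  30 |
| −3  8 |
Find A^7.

[[−1271, 3810], [−381, 1142]]

tr A = −3 and det A = 2, so the characteristic polynomial is λ² − (−3)λ + (2) with roots −2 and −1.
Eigenvectors give P = [[10, 3], [3, 1]] with P⁻¹ = [[1, −3], [−3, 10]], and A = P·diag(−2, −1)·P⁻¹.
Then A^7 = P·diag(−128, −1)·P⁻¹ = [[−1280, −3], [−384, −1]] · [[1, −3], [−3, 10]] = [[−1271, 3810], [−381, 1142]].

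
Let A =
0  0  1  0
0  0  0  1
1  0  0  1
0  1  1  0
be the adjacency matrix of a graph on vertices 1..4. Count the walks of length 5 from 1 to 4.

The number of length-5 walks from vertex 1 to vertex 4 is entry (1,4) of A⁵, where A is the adjacency matrix.
A² = [[1, 0, 0, 1], [0, 1, 1, 0], [0, 1, 2, 0], [1, 0, 0, 2]]
A³ = [[0, 1, 2, 0], [1, 0, 0, 2], [2, 0, 0, 3], [0, 2, 3, 0]]
A⁴ = [[2, 0, 0, 3], [0, 2, 3, 0], [0, 3, 5, 0], [3, 0, 0, 5]]
A⁵ = [[0, 3, 5, 0], [3, 0, 0, 5], [5, 0, 0, 8], [0, 5, 8, 0]]

0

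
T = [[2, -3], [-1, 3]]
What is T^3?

[[29, -66], [-22, 51]]

T^2 = [[7, -15], [-5, 12]]
T^3 = [[29, -66], [-22, 51]]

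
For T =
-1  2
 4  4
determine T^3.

T^2 = [[9, 6], [12, 24]]
T^3 = [[15, 42], [84, 120]]

[[15, 42], [84, 120]]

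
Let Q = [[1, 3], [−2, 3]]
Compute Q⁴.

Q² = [[−5, 12], [−8, 3]]
Q³ = [[−29, 21], [−14, −15]]
Q⁴ = [[−71, −24], [16, −87]]

[[−71, −24], [16, −87]]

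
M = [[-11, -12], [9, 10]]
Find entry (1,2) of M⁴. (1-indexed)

tr M = -1 and det M = -2, so the characteristic polynomial is λ² − (-1)λ + (-2) with roots 1 and -2.
Eigenvectors give P = [[-1, 4], [1, -3]] with P⁻¹ = [[3, 4], [1, 1]], and M = P·diag(1, -2)·P⁻¹.
Then M⁴ = P·diag(1, 16)·P⁻¹ = [[-1, 64], [1, -48]] · [[3, 4], [1, 1]] = [[61, 60], [-45, -44]].

60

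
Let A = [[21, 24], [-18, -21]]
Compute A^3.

tr A = 0 and det A = -9, so the characteristic polynomial is λ² − (0)λ + (-9) with roots 3 and -3.
Eigenvectors give P = [[4, -1], [-3, 1]] with P⁻¹ = [[1, 1], [3, 4]], and A = P·diag(3, -3)·P⁻¹.
Then A^3 = P·diag(27, -27)·P⁻¹ = [[108, 27], [-81, -27]] · [[1, 1], [3, 4]] = [[189, 216], [-162, -189]].

[[189, 216], [-162, -189]]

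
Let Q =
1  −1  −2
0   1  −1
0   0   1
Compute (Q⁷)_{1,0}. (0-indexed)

0

Q = I + N where N = [[0, −1, −2], [0, 0, −1], [0, 0, 0]] is strictly upper-triangular, so N³ = 0.
(I + N)⁷ = I + 7·N + 21·N² = [[1, −7, 7], [0, 1, −7], [0, 0, 1]].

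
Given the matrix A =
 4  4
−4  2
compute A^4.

A^2 = [[0, 24], [−24, −12]]
A^3 = [[−96, 48], [−48, −120]]
A^4 = [[−576, −288], [288, −432]]

[[−576, −288], [288, −432]]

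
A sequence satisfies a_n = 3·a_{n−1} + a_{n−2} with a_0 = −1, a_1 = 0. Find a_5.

With companion matrix B = [[3, 1], [1, 0]], [a_n, a_{n−1}]ᵀ = B·[a_{n−1}, a_{n−2}]ᵀ, so [a_5, a_4]ᵀ = B⁴·[a_1, a_0]ᵀ.
B⁴ = [[109, 33], [33, 10]], giving [a_5, a_4]ᵀ = [[−33], [−10]].

−33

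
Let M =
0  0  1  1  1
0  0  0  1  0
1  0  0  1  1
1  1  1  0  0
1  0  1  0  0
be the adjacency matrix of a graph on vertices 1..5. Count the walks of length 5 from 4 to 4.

The number of length-5 walks from vertex 4 to vertex 4 is entry (4,4) of M^5, where M is the adjacency matrix.
M^2 = [[3, 1, 2, 1, 1], [1, 1, 1, 0, 0], [2, 1, 3, 1, 1], [1, 0, 1, 3, 2], [1, 0, 1, 2, 2]]
M^3 = [[4, 1, 5, 6, 5], [1, 0, 1, 3, 2], [5, 1, 4, 6, 5], [6, 3, 6, 2, 2], [5, 2, 5, 2, 2]]
M^4 = [[16, 6, 15, 10, 9], [6, 3, 6, 2, 2], [15, 6, 16, 10, 9], [10, 2, 10, 15, 12], [9, 2, 9, 12, 10]]
M^5 = [[34, 10, 35, 37, 31], [10, 2, 10, 15, 12], [35, 10, 34, 37, 31], [37, 15, 37, 22, 20], [31, 12, 31, 20, 18]]

22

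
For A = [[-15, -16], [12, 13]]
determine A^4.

tr A = -2 and det A = -3, so the characteristic polynomial is λ² − (-2)λ + (-3) with roots -3 and 1.
Eigenvectors give P = [[4, -1], [-3, 1]] with P⁻¹ = [[1, 1], [3, 4]], and A = P·diag(-3, 1)·P⁻¹.
Then A^4 = P·diag(81, 1)·P⁻¹ = [[324, -1], [-243, 1]] · [[1, 1], [3, 4]] = [[321, 320], [-240, -239]].

[[321, 320], [-240, -239]]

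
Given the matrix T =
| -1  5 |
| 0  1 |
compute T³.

[[-1, 5], [0, 1]]

T² = I (check: tr T = 0 and det T = -1), so T³ = T since 3 is odd.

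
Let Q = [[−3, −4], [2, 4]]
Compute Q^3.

[[−11, −20], [10, 24]]

Q^2 = [[1, −4], [2, 8]]
Q^3 = [[−11, −20], [10, 24]]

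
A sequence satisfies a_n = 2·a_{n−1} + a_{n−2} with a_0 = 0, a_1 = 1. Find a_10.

With companion matrix C = [[2, 1], [1, 0]], [a_n, a_{n−1}]ᵀ = C·[a_{n−1}, a_{n−2}]ᵀ, so [a_10, a_9]ᵀ = C^9·[a_1, a_0]ᵀ.
C^9 = [[2378, 985], [985, 408]], giving [a_10, a_9]ᵀ = [[2378], [985]].

2378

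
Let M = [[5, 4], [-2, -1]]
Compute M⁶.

tr M = 4 and det M = 3, so the characteristic polynomial is λ² − (4)λ + (3) with roots 1 and 3.
Eigenvectors give P = [[-1, 2], [1, -1]] with P⁻¹ = [[1, 2], [1, 1]], and M = P·diag(1, 3)·P⁻¹.
Then M⁶ = P·diag(1, 729)·P⁻¹ = [[-1, 1458], [1, -729]] · [[1, 2], [1, 1]] = [[1457, 1456], [-728, -727]].

[[1457, 1456], [-728, -727]]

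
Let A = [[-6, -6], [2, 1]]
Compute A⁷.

tr A = -5 and det A = 6, so the characteristic polynomial is λ² − (-5)λ + (6) with roots -2 and -3.
Eigenvectors give P = [[3, -2], [-2, 1]] with P⁻¹ = [[-1, -2], [-2, -3]], and A = P·diag(-2, -3)·P⁻¹.
Then A⁷ = P·diag(-128, -2187)·P⁻¹ = [[-384, 4374], [256, -2187]] · [[-1, -2], [-2, -3]] = [[-8364, -12354], [4118, 6049]].

[[-8364, -12354], [4118, 6049]]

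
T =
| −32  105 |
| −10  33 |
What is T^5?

[[−1682, 5775], [−550, 1893]]

tr T = 1 and det T = −6, so the characteristic polynomial is λ² − (1)λ + (−6) with roots −2 and 3.
Eigenvectors give P = [[−7, 3], [−2, 1]] with P⁻¹ = [[−1, 3], [−2, 7]], and T = P·diag(−2, 3)·P⁻¹.
Then T^5 = P·diag(−32, 243)·P⁻¹ = [[224, 729], [64, 243]] · [[−1, 3], [−2, 7]] = [[−1682, 5775], [−550, 1893]].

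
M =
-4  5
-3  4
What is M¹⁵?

[[-4, 5], [-3, 4]]

M² = I (check: tr M = 0 and det M = -1), so M¹⁵ = M since 15 is odd.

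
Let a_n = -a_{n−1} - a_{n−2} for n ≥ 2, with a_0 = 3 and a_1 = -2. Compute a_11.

With companion matrix M = [[-1, -1], [1, 0]], [a_n, a_{n−1}]ᵀ = M·[a_{n−1}, a_{n−2}]ᵀ, so [a_11, a_10]ᵀ = M^10·[a_1, a_0]ᵀ.
M^10 = [[-1, -1], [1, 0]], giving [a_11, a_10]ᵀ = [[-1], [-2]].

-1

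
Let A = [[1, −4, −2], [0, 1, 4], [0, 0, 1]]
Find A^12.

[[1, −48, −1080], [0, 1, 48], [0, 0, 1]]

A = I + N where N = [[0, −4, −2], [0, 0, 4], [0, 0, 0]] is strictly upper-triangular, so N^3 = 0.
(I + N)^12 = I + 12·N + 66·N^2 = [[1, −48, −1080], [0, 1, 48], [0, 0, 1]].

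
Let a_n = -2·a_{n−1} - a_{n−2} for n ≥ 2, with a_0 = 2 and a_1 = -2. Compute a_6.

2

With companion matrix Q = [[-2, -1], [1, 0]], [a_n, a_{n−1}]ᵀ = Q·[a_{n−1}, a_{n−2}]ᵀ, so [a_6, a_5]ᵀ = Q⁵·[a_1, a_0]ᵀ.
Q⁵ = [[-6, -5], [5, 4]], giving [a_6, a_5]ᵀ = [[2], [-2]].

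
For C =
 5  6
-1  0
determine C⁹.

tr C = 5 and det C = 6, so the characteristic polynomial is λ² − (5)λ + (6) with roots 3 and 2.
Eigenvectors give P = [[-3, -2], [1, 1]] with P⁻¹ = [[-1, -2], [1, 3]], and C = P·diag(3, 2)·P⁻¹.
Then C⁹ = P·diag(19683, 512)·P⁻¹ = [[-59049, -1024], [19683, 512]] · [[-1, -2], [1, 3]] = [[58025, 115026], [-19171, -37830]].

[[58025, 115026], [-19171, -37830]]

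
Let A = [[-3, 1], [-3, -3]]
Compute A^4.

A^2 = [[6, -6], [18, 6]]
A^3 = [[0, 24], [-72, 0]]
A^4 = [[-72, -72], [216, -72]]

[[-72, -72], [216, -72]]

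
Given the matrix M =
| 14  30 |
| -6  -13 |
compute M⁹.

tr M = 1 and det M = -2, so the characteristic polynomial is λ² − (1)λ + (-2) with roots 2 and -1.
Eigenvectors give P = [[-5, -2], [2, 1]] with P⁻¹ = [[-1, -2], [2, 5]], and M = P·diag(2, -1)·P⁻¹.
Then M⁹ = P·diag(512, -1)·P⁻¹ = [[-2560, 2], [1024, -1]] · [[-1, -2], [2, 5]] = [[2564, 5130], [-1026, -2053]].

[[2564, 5130], [-1026, -2053]]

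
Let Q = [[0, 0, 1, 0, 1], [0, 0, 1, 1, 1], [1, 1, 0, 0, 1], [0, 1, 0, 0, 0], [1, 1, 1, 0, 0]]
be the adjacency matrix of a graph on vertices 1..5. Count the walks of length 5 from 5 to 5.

The number of length-5 walks from vertex 5 to vertex 5 is entry (5,5) of Q⁵, where Q is the adjacency matrix.
Q² = [[2, 2, 1, 0, 1], [2, 3, 1, 0, 1], [1, 1, 3, 1, 2], [0, 0, 1, 1, 1], [1, 1, 2, 1, 3]]
Q³ = [[2, 2, 5, 2, 5], [2, 2, 6, 3, 6], [5, 6, 4, 1, 5], [2, 3, 1, 0, 1], [5, 6, 5, 1, 4]]
Q⁴ = [[10, 12, 9, 2, 9], [12, 15, 10, 2, 10], [9, 10, 16, 6, 15], [2, 2, 6, 3, 6], [9, 10, 15, 6, 16]]
Q⁵ = [[18, 20, 31, 12, 31], [20, 22, 37, 15, 37], [31, 37, 34, 10, 35], [12, 15, 10, 2, 10], [31, 37, 35, 10, 34]]

34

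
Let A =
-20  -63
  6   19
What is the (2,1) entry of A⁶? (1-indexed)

-126

tr A = -1 and det A = -2, so the characteristic polynomial is λ² − (-1)λ + (-2) with roots -2 and 1.
Eigenvectors give P = [[-7, 3], [2, -1]] with P⁻¹ = [[-1, -3], [-2, -7]], and A = P·diag(-2, 1)·P⁻¹.
Then A⁶ = P·diag(64, 1)·P⁻¹ = [[-448, 3], [128, -1]] · [[-1, -3], [-2, -7]] = [[442, 1323], [-126, -377]].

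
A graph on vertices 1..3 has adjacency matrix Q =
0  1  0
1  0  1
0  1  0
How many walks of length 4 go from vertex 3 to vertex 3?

2

The number of length-4 walks from vertex 3 to vertex 3 is entry (3,3) of Q⁴, where Q is the adjacency matrix.
Q² = [[1, 0, 1], [0, 2, 0], [1, 0, 1]]
Q³ = [[0, 2, 0], [2, 0, 2], [0, 2, 0]]
Q⁴ = [[2, 0, 2], [0, 4, 0], [2, 0, 2]]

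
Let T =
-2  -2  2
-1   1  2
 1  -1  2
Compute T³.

T² = [[8, 0, -4], [3, 1, 4], [1, -5, 4]]
T³ = [[-20, -12, 8], [-3, -9, 16], [7, -11, 0]]

[[-20, -12, 8], [-3, -9, 16], [7, -11, 0]]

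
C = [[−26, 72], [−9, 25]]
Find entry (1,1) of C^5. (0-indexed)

265

tr C = −1 and det C = −2, so the characteristic polynomial is λ² − (−1)λ + (−2) with roots −2 and 1.
Eigenvectors give P = [[−3, 8], [−1, 3]] with P⁻¹ = [[−3, 8], [−1, 3]], and C = P·diag(−2, 1)·P⁻¹.
Then C^5 = P·diag(−32, 1)·P⁻¹ = [[96, 8], [32, 3]] · [[−3, 8], [−1, 3]] = [[−296, 792], [−99, 265]].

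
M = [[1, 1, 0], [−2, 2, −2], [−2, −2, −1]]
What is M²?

[[−1, 3, −2], [−2, 6, −2], [4, −4, 5]]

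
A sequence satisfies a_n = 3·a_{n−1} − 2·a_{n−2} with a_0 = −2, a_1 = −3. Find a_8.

−257

With companion matrix C = [[3, −2], [1, 0]], [a_n, a_{n−1}]ᵀ = C·[a_{n−1}, a_{n−2}]ᵀ, so [a_8, a_7]ᵀ = C⁷·[a_1, a_0]ᵀ.
C⁷ = [[255, −254], [127, −126]], giving [a_8, a_7]ᵀ = [[−257], [−129]].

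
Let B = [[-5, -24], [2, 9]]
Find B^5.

tr B = 4 and det B = 3, so the characteristic polynomial is λ² − (4)λ + (3) with roots 1 and 3.
Eigenvectors give P = [[4, -3], [-1, 1]] with P⁻¹ = [[1, 3], [1, 4]], and B = P·diag(1, 3)·P⁻¹.
Then B^5 = P·diag(1, 243)·P⁻¹ = [[4, -729], [-1, 243]] · [[1, 3], [1, 4]] = [[-725, -2904], [242, 969]].

[[-725, -2904], [242, 969]]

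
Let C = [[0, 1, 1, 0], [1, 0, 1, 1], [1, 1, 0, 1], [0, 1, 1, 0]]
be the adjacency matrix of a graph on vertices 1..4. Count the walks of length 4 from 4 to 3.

The number of length-4 walks from vertex 4 to vertex 3 is entry (4,3) of C^4, where C is the adjacency matrix.
C^2 = [[2, 1, 1, 2], [1, 3, 2, 1], [1, 2, 3, 1], [2, 1, 1, 2]]
C^3 = [[2, 5, 5, 2], [5, 4, 5, 5], [5, 5, 4, 5], [2, 5, 5, 2]]
C^4 = [[10, 9, 9, 10], [9, 15, 14, 9], [9, 14, 15, 9], [10, 9, 9, 10]]

9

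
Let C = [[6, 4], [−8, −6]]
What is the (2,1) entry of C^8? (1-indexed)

0

tr C = 0 and det C = −4, so the characteristic polynomial is λ² − (0)λ + (−4) with roots 2 and −2.
Eigenvectors give P = [[−1, −1], [1, 2]] with P⁻¹ = [[−2, −1], [1, 1]], and C = P·diag(2, −2)·P⁻¹.
Then C^8 = P·diag(256, 256)·P⁻¹ = [[−256, −256], [256, 512]] · [[−2, −1], [1, 1]] = [[256, 0], [0, 256]].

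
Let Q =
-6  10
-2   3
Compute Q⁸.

tr Q = -3 and det Q = 2, so the characteristic polynomial is λ² − (-3)λ + (2) with roots -1 and -2.
Eigenvectors give P = [[2, 5], [1, 2]] with P⁻¹ = [[-2, 5], [1, -2]], and Q = P·diag(-1, -2)·P⁻¹.
Then Q⁸ = P·diag(1, 256)·P⁻¹ = [[2, 1280], [1, 512]] · [[-2, 5], [1, -2]] = [[1276, -2550], [510, -1019]].

[[1276, -2550], [510, -1019]]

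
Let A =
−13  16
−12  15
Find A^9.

[[−59053, 78736], [−59052, 78735]]

tr A = 2 and det A = −3, so the characteristic polynomial is λ² − (2)λ + (−3) with roots 3 and −1.
Eigenvectors give P = [[1, 4], [1, 3]] with P⁻¹ = [[−3, 4], [1, −1]], and A = P·diag(3, −1)·P⁻¹.
Then A^9 = P·diag(19683, −1)·P⁻¹ = [[19683, −4], [19683, −3]] · [[−3, 4], [1, −1]] = [[−59053, 78736], [−59052, 78735]].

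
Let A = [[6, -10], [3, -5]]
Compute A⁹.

[[6, -10], [3, -5]]

A² = A (a projection; rank 1, trace 1), so A⁹ = A.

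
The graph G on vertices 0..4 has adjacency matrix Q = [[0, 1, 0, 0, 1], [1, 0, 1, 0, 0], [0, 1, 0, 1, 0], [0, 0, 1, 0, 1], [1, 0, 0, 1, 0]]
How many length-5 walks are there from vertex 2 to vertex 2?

2

The number of length-5 walks from vertex 2 to vertex 2 is entry (2,2) of Q⁵, where Q is the adjacency matrix.
Q² = [[2, 0, 1, 1, 0], [0, 2, 0, 1, 1], [1, 0, 2, 0, 1], [1, 1, 0, 2, 0], [0, 1, 1, 0, 2]]
Q³ = [[0, 3, 1, 1, 3], [3, 0, 3, 1, 1], [1, 3, 0, 3, 1], [1, 1, 3, 0, 3], [3, 1, 1, 3, 0]]
Q⁴ = [[6, 1, 4, 4, 1], [1, 6, 1, 4, 4], [4, 1, 6, 1, 4], [4, 4, 1, 6, 1], [1, 4, 4, 1, 6]]
Q⁵ = [[2, 10, 5, 5, 10], [10, 2, 10, 5, 5], [5, 10, 2, 10, 5], [5, 5, 10, 2, 10], [10, 5, 5, 10, 2]]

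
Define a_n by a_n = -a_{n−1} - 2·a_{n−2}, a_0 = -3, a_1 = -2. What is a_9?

52

With companion matrix C = [[-1, -2], [1, 0]], [a_n, a_{n−1}]ᵀ = C·[a_{n−1}, a_{n−2}]ᵀ, so [a_9, a_8]ᵀ = C⁸·[a_1, a_0]ᵀ.
C⁸ = [[-17, -6], [3, -14]], giving [a_9, a_8]ᵀ = [[52], [36]].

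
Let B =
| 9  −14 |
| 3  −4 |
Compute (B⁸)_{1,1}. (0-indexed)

−37574

tr B = 5 and det B = 6, so the characteristic polynomial is λ² − (5)λ + (6) with roots 3 and 2.
Eigenvectors give P = [[7, 2], [3, 1]] with P⁻¹ = [[1, −2], [−3, 7]], and B = P·diag(3, 2)·P⁻¹.
Then B⁸ = P·diag(6561, 256)·P⁻¹ = [[45927, 512], [19683, 256]] · [[1, −2], [−3, 7]] = [[44391, −88270], [18915, −37574]].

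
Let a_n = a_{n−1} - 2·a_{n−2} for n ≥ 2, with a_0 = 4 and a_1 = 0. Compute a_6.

With companion matrix M = [[1, -2], [1, 0]], [a_n, a_{n−1}]ᵀ = M·[a_{n−1}, a_{n−2}]ᵀ, so [a_6, a_5]ᵀ = M⁵·[a_1, a_0]ᵀ.
M⁵ = [[5, 2], [-1, 6]], giving [a_6, a_5]ᵀ = [[8], [24]].

8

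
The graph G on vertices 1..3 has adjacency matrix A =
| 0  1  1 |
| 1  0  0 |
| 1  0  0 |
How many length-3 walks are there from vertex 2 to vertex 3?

0

The number of length-3 walks from vertex 2 to vertex 3 is entry (2,3) of A³, where A is the adjacency matrix.
A² = [[2, 0, 0], [0, 1, 1], [0, 1, 1]]
A³ = [[0, 2, 2], [2, 0, 0], [2, 0, 0]]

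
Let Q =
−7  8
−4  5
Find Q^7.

[[−4375, 4376], [−2188, 2189]]

tr Q = −2 and det Q = −3, so the characteristic polynomial is λ² − (−2)λ + (−3) with roots −3 and 1.
Eigenvectors give P = [[−2, −1], [−1, −1]] with P⁻¹ = [[−1, 1], [1, −2]], and Q = P·diag(−3, 1)·P⁻¹.
Then Q^7 = P·diag(−2187, 1)·P⁻¹ = [[4374, −1], [2187, −1]] · [[−1, 1], [1, −2]] = [[−4375, 4376], [−2188, 2189]].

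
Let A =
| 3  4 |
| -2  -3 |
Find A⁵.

[[3, 4], [-2, -3]]

A² = I (check: tr A = 0 and det A = -1), so A⁵ = A since 5 is odd.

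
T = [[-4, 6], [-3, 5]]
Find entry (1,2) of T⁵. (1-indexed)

66

tr T = 1 and det T = -2, so the characteristic polynomial is λ² − (1)λ + (-2) with roots -1 and 2.
Eigenvectors give P = [[2, -1], [1, -1]] with P⁻¹ = [[1, -1], [1, -2]], and T = P·diag(-1, 2)·P⁻¹.
Then T⁵ = P·diag(-1, 32)·P⁻¹ = [[-2, -32], [-1, -32]] · [[1, -1], [1, -2]] = [[-34, 66], [-33, 65]].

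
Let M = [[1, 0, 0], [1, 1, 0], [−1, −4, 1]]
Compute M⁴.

[[1, 0, 0], [4, 1, 0], [−28, −16, 1]]

M = I + N where N = [[0, 0, 0], [1, 0, 0], [−1, −4, 0]] is strictly lower-triangular, so N³ = 0.
(I + N)⁴ = I + 4·N + 6·N² = [[1, 0, 0], [4, 1, 0], [−28, −16, 1]].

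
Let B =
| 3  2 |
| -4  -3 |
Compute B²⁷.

[[3, 2], [-4, -3]]

B² = I (check: tr B = 0 and det B = -1), so B²⁷ = B since 27 is odd.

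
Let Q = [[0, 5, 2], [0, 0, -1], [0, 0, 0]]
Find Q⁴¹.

[[0, 0, 0], [0, 0, 0], [0, 0, 0]]

Q is strictly triangular, hence nilpotent: Q³ = 0, so Q⁴¹ = 0.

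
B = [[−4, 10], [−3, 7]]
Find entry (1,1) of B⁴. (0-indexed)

tr B = 3 and det B = 2, so the characteristic polynomial is λ² − (3)λ + (2) with roots 2 and 1.
Eigenvectors give P = [[−5, 2], [−3, 1]] with P⁻¹ = [[1, −2], [3, −5]], and B = P·diag(2, 1)·P⁻¹.
Then B⁴ = P·diag(16, 1)·P⁻¹ = [[−80, 2], [−48, 1]] · [[1, −2], [3, −5]] = [[−74, 150], [−45, 91]].

91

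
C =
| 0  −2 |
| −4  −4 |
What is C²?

[[8, 8], [16, 24]]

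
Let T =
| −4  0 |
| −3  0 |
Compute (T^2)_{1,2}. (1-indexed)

0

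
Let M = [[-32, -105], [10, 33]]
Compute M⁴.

[[-374, -1365], [130, 471]]

tr M = 1 and det M = -6, so the characteristic polynomial is λ² − (1)λ + (-6) with roots -2 and 3.
Eigenvectors give P = [[7, -3], [-2, 1]] with P⁻¹ = [[1, 3], [2, 7]], and M = P·diag(-2, 3)·P⁻¹.
Then M⁴ = P·diag(16, 81)·P⁻¹ = [[112, -243], [-32, 81]] · [[1, 3], [2, 7]] = [[-374, -1365], [130, 471]].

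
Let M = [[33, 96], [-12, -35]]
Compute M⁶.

[[-5823, -17472], [2184, 6553]]

tr M = -2 and det M = -3, so the characteristic polynomial is λ² − (-2)λ + (-3) with roots 1 and -3.
Eigenvectors give P = [[3, -8], [-1, 3]] with P⁻¹ = [[3, 8], [1, 3]], and M = P·diag(1, -3)·P⁻¹.
Then M⁶ = P·diag(1, 729)·P⁻¹ = [[3, -5832], [-1, 2187]] · [[3, 8], [1, 3]] = [[-5823, -17472], [2184, 6553]].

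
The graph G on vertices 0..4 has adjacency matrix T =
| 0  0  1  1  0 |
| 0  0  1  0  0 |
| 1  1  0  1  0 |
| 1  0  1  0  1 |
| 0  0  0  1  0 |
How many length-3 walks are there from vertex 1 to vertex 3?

1

The number of length-3 walks from vertex 1 to vertex 3 is entry (1,3) of T^3, where T is the adjacency matrix.
T^2 = [[2, 1, 1, 1, 1], [1, 1, 0, 1, 0], [1, 0, 3, 1, 1], [1, 1, 1, 3, 0], [1, 0, 1, 0, 1]]
T^3 = [[2, 1, 4, 4, 1], [1, 0, 3, 1, 1], [4, 3, 2, 5, 1], [4, 1, 5, 2, 3], [1, 1, 1, 3, 0]]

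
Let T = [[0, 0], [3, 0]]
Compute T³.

T is strictly triangular, hence nilpotent: T² = 0, so T³ = 0.

[[0, 0], [0, 0]]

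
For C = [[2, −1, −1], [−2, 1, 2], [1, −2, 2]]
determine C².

[[5, −1, −6], [−4, −1, 8], [8, −7, −1]]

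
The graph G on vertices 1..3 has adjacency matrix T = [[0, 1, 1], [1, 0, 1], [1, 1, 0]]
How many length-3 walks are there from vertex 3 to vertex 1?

3

The number of length-3 walks from vertex 3 to vertex 1 is entry (3,1) of T^3, where T is the adjacency matrix.
T^2 = [[2, 1, 1], [1, 2, 1], [1, 1, 2]]
T^3 = [[2, 3, 3], [3, 2, 3], [3, 3, 2]]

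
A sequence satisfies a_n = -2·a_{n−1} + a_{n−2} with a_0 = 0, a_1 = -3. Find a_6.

210

With companion matrix M = [[-2, 1], [1, 0]], [a_n, a_{n−1}]ᵀ = M·[a_{n−1}, a_{n−2}]ᵀ, so [a_6, a_5]ᵀ = M⁵·[a_1, a_0]ᵀ.
M⁵ = [[-70, 29], [29, -12]], giving [a_6, a_5]ᵀ = [[210], [-87]].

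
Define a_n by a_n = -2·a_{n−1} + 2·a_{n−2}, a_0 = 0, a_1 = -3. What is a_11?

With companion matrix C = [[-2, 2], [1, 0]], [a_n, a_{n−1}]ᵀ = C·[a_{n−1}, a_{n−2}]ᵀ, so [a_11, a_10]ᵀ = C^10·[a_1, a_0]ᵀ.
C^10 = [[18272, -13376], [-6688, 4896]], giving [a_11, a_10]ᵀ = [[-54816], [20064]].

-54816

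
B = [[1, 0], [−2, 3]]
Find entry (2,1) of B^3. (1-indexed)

tr B = 4 and det B = 3, so the characteristic polynomial is λ² − (4)λ + (3) with roots 1 and 3.
Eigenvectors give P = [[1, 0], [1, −1]] with P⁻¹ = [[1, 0], [1, −1]], and B = P·diag(1, 3)·P⁻¹.
Then B^3 = P·diag(1, 27)·P⁻¹ = [[1, 0], [1, −27]] · [[1, 0], [1, −1]] = [[1, 0], [−26, 27]].

−26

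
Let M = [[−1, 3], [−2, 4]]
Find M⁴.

[[−29, 45], [−30, 46]]

tr M = 3 and det M = 2, so the characteristic polynomial is λ² − (3)λ + (2) with roots 2 and 1.
Eigenvectors give P = [[1, 3], [1, 2]] with P⁻¹ = [[−2, 3], [1, −1]], and M = P·diag(2, 1)·P⁻¹.
Then M⁴ = P·diag(16, 1)·P⁻¹ = [[16, 3], [16, 2]] · [[−2, 3], [1, −1]] = [[−29, 45], [−30, 46]].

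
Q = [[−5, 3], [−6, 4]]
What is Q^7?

[[−257, 129], [−258, 130]]

tr Q = −1 and det Q = −2, so the characteristic polynomial is λ² − (−1)λ + (−2) with roots 1 and −2.
Eigenvectors give P = [[−1, 1], [−2, 1]] with P⁻¹ = [[1, −1], [2, −1]], and Q = P·diag(1, −2)·P⁻¹.
Then Q^7 = P·diag(1, −128)·P⁻¹ = [[−1, −128], [−2, −128]] · [[1, −1], [2, −1]] = [[−257, 129], [−258, 130]].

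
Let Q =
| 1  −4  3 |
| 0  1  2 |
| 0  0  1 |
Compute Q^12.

Q = I + N where N = [[0, −4, 3], [0, 0, 2], [0, 0, 0]] is strictly upper-triangular, so N^3 = 0.
(I + N)^12 = I + 12·N + 66·N^2 = [[1, −48, −492], [0, 1, 24], [0, 0, 1]].

[[1, −48, −492], [0, 1, 24], [0, 0, 1]]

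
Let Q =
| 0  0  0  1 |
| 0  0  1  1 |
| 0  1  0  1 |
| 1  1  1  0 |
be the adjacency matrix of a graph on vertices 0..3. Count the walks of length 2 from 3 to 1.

The number of length-2 walks from vertex 3 to vertex 1 is entry (3,1) of Q^2, where Q is the adjacency matrix.
Q^2 = [[1, 1, 1, 0], [1, 2, 1, 1], [1, 1, 2, 1], [0, 1, 1, 3]]

1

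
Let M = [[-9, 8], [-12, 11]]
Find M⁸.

tr M = 2 and det M = -3, so the characteristic polynomial is λ² − (2)λ + (-3) with roots 3 and -1.
Eigenvectors give P = [[-2, 1], [-3, 1]] with P⁻¹ = [[1, -1], [3, -2]], and M = P·diag(3, -1)·P⁻¹.
Then M⁸ = P·diag(6561, 1)·P⁻¹ = [[-13122, 1], [-19683, 1]] · [[1, -1], [3, -2]] = [[-13119, 13120], [-19680, 19681]].

[[-13119, 13120], [-19680, 19681]]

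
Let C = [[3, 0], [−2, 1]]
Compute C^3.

tr C = 4 and det C = 3, so the characteristic polynomial is λ² − (4)λ + (3) with roots 1 and 3.
Eigenvectors give P = [[0, 1], [1, −1]] with P⁻¹ = [[1, 1], [1, 0]], and C = P·diag(1, 3)·P⁻¹.
Then C^3 = P·diag(1, 27)·P⁻¹ = [[0, 27], [1, −27]] · [[1, 1], [1, 0]] = [[27, 0], [−26, 1]].

[[27, 0], [−26, 1]]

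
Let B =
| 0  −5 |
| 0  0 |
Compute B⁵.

[[0, 0], [0, 0]]

B is strictly triangular, hence nilpotent: B² = 0, so B⁵ = 0.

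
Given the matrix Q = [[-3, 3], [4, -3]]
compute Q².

[[21, -18], [-24, 21]]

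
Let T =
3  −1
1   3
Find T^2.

[[8, −6], [6, 8]]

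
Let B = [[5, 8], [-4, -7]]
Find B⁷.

tr B = -2 and det B = -3, so the characteristic polynomial is λ² − (-2)λ + (-3) with roots -3 and 1.
Eigenvectors give P = [[-1, 2], [1, -1]] with P⁻¹ = [[1, 2], [1, 1]], and B = P·diag(-3, 1)·P⁻¹.
Then B⁷ = P·diag(-2187, 1)·P⁻¹ = [[2187, 2], [-2187, -1]] · [[1, 2], [1, 1]] = [[2189, 4376], [-2188, -4375]].

[[2189, 4376], [-2188, -4375]]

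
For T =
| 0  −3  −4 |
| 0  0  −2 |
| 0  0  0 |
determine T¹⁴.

[[0, 0, 0], [0, 0, 0], [0, 0, 0]]

T is strictly triangular, hence nilpotent: T³ = 0, so T¹⁴ = 0.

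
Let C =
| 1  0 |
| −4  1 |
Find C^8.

[[1, 0], [−32, 1]]

C = I + N where N = [[0, 0], [−4, 0]] is strictly lower-triangular, so N^2 = 0.
(I + N)^8 = I + 8·N = [[1, 0], [−32, 1]].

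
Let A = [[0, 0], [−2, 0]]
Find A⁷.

A is strictly triangular, hence nilpotent: A² = 0, so A⁷ = 0.

[[0, 0], [0, 0]]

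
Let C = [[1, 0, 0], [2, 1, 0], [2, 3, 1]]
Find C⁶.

C = I + N where N = [[0, 0, 0], [2, 0, 0], [2, 3, 0]] is strictly lower-triangular, so N³ = 0.
(I + N)⁶ = I + 6·N + 15·N² = [[1, 0, 0], [12, 1, 0], [102, 18, 1]].

[[1, 0, 0], [12, 1, 0], [102, 18, 1]]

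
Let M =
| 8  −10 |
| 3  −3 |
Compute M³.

[[122, −190], [57, −87]]

tr M = 5 and det M = 6, so the characteristic polynomial is λ² − (5)λ + (6) with roots 3 and 2.
Eigenvectors give P = [[2, −5], [1, −3]] with P⁻¹ = [[3, −5], [1, −2]], and M = P·diag(3, 2)·P⁻¹.
Then M³ = P·diag(27, 8)·P⁻¹ = [[54, −40], [27, −24]] · [[3, −5], [1, −2]] = [[122, −190], [57, −87]].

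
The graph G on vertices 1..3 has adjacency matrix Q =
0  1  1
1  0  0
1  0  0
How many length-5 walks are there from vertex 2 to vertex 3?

0

The number of length-5 walks from vertex 2 to vertex 3 is entry (2,3) of Q⁵, where Q is the adjacency matrix.
Q² = [[2, 0, 0], [0, 1, 1], [0, 1, 1]]
Q³ = [[0, 2, 2], [2, 0, 0], [2, 0, 0]]
Q⁴ = [[4, 0, 0], [0, 2, 2], [0, 2, 2]]
Q⁵ = [[0, 4, 4], [4, 0, 0], [4, 0, 0]]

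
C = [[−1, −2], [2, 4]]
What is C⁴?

C² = [[−3, −6], [6, 12]]
C³ = [[−9, −18], [18, 36]]
C⁴ = [[−27, −54], [54, 108]]

[[−27, −54], [54, 108]]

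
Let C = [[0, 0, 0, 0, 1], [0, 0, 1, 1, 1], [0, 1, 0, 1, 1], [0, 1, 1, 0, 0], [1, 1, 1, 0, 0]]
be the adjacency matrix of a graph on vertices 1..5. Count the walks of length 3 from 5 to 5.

2

The number of length-3 walks from vertex 5 to vertex 5 is entry (5,5) of C^3, where C is the adjacency matrix.
C^2 = [[1, 1, 1, 0, 0], [1, 3, 2, 1, 1], [1, 2, 3, 1, 1], [0, 1, 1, 2, 2], [0, 1, 1, 2, 3]]
C^3 = [[0, 1, 1, 2, 3], [1, 4, 5, 5, 6], [1, 5, 4, 5, 6], [2, 5, 5, 2, 2], [3, 6, 6, 2, 2]]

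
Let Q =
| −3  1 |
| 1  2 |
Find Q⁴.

Q² = [[10, −1], [−1, 5]]
Q³ = [[−31, 8], [8, 9]]
Q⁴ = [[101, −15], [−15, 26]]

[[101, −15], [−15, 26]]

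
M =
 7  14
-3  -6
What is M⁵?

[[7, 14], [-3, -6]]

M² = M (a projection; rank 1, trace 1), so M⁵ = M.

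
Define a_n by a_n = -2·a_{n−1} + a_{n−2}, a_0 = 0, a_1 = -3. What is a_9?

-2955

With companion matrix T = [[-2, 1], [1, 0]], [a_n, a_{n−1}]ᵀ = T·[a_{n−1}, a_{n−2}]ᵀ, so [a_9, a_8]ᵀ = T⁸·[a_1, a_0]ᵀ.
T⁸ = [[985, -408], [-408, 169]], giving [a_9, a_8]ᵀ = [[-2955], [1224]].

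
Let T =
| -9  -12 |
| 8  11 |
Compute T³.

[[-57, -84], [56, 83]]

tr T = 2 and det T = -3, so the characteristic polynomial is λ² − (2)λ + (-3) with roots -1 and 3.
Eigenvectors give P = [[3, -1], [-2, 1]] with P⁻¹ = [[1, 1], [2, 3]], and T = P·diag(-1, 3)·P⁻¹.
Then T³ = P·diag(-1, 27)·P⁻¹ = [[-3, -27], [2, 27]] · [[1, 1], [2, 3]] = [[-57, -84], [56, 83]].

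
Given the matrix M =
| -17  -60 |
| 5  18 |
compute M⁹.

tr M = 1 and det M = -6, so the characteristic polynomial is λ² − (1)λ + (-6) with roots 3 and -2.
Eigenvectors give P = [[-3, 4], [1, -1]] with P⁻¹ = [[1, 4], [1, 3]], and M = P·diag(3, -2)·P⁻¹.
Then M⁹ = P·diag(19683, -512)·P⁻¹ = [[-59049, -2048], [19683, 512]] · [[1, 4], [1, 3]] = [[-61097, -242340], [20195, 80268]].

[[-61097, -242340], [20195, 80268]]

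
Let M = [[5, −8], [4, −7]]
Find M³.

[[29, −56], [28, −55]]

tr M = −2 and det M = −3, so the characteristic polynomial is λ² − (−2)λ + (−3) with roots −3 and 1.
Eigenvectors give P = [[1, 2], [1, 1]] with P⁻¹ = [[−1, 2], [1, −1]], and M = P·diag(−3, 1)·P⁻¹.
Then M³ = P·diag(−27, 1)·P⁻¹ = [[−27, 2], [−27, 1]] · [[−1, 2], [1, −1]] = [[29, −56], [28, −55]].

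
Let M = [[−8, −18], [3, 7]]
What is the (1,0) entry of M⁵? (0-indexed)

33

tr M = −1 and det M = −2, so the characteristic polynomial is λ² − (−1)λ + (−2) with roots 1 and −2.
Eigenvectors give P = [[−2, 3], [1, −1]] with P⁻¹ = [[1, 3], [1, 2]], and M = P·diag(1, −2)·P⁻¹.
Then M⁵ = P·diag(1, −32)·P⁻¹ = [[−2, −96], [1, 32]] · [[1, 3], [1, 2]] = [[−98, −198], [33, 67]].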